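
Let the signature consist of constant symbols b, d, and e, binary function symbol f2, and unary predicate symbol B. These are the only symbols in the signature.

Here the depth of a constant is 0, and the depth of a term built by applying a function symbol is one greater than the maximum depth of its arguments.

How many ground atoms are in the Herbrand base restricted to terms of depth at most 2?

147

First count ground terms of depth ≤ 2.
Let N_k = |{terms of depth ≤ k}|. Then N_0 = 3 and N_k = 3 + N_{k-1}^2 for k ≥ 1 (one summand per function symbol, arity giving the exponent).
N_0 = 3
N_1 = 3 + 3^2 = 12
N_2 = 3 + 12^2 = 147
So |H| = 147.
For each predicate symbol, the number of ground atoms is |H| raised to its arity; summing:
  B: 147
Total ground atoms: 147.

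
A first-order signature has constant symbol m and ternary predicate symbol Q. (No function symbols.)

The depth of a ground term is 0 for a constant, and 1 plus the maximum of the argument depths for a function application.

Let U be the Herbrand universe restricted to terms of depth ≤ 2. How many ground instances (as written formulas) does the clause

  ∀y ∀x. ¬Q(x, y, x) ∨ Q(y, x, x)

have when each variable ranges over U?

Ground terms of depth ≤ 2:
  With no function symbols every ground term is a constant, so there is exactly 1 ground term at every depth bound.
  N_0 = 1
  N_1 = 1
  N_2 = 1
So there is exactly 1 ground term available for substitution.
There are 2 variables to instantiate (y, x), each occurring in at least one literal, so different choices give different ground instances.
Number of ground instances = 1^2 = 1.

1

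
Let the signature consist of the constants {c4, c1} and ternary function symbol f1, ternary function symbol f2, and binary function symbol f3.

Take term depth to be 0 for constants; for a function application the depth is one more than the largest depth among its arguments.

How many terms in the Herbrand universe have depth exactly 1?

Write N_k for the number of ground terms of depth ≤ k. A term of depth ≤ k is either a constant or a function symbol applied to arguments of depth ≤ k−1, so N_k = 2 + N_{k-1}^3 + N_{k-1}^3 + N_{k-1}^2.
N_0 = 2
N_1 = 2 + 2^3 + 2^3 + 2^2 = 22
Terms of depth exactly 1: N_1 − N_0 = 22 − 2 = 20.

20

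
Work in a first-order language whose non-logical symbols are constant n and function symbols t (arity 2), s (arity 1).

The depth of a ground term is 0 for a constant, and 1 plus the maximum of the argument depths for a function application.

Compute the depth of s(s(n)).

2

depth(s(n)) = 1 + depth(n) = 1 + 0 = 1
depth(s(s(n))) = 1 + depth(s(n)) = 1 + 1 = 2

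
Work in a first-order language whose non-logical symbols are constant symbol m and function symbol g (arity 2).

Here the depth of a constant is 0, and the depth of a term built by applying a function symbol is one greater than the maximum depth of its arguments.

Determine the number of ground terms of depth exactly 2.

Count level by level. With function symbols g/2, the terms of depth ≤ k are the 1 constant together with each function applied to depth-≤(k−1) tuples, so N_k = 1 + N_{k-1}^2.
N_0 = 1
N_1 = 1 + 1^2 = 2
N_2 = 1 + 2^2 = 5
Terms of depth exactly 2: N_2 − N_1 = 5 − 2 = 3.

3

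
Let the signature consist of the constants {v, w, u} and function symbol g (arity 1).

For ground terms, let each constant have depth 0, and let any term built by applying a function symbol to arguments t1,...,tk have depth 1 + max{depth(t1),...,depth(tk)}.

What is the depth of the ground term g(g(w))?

2

depth(g(w)) = 1 + depth(w) = 1 + 0 = 1
depth(g(g(w))) = 1 + depth(g(w)) = 1 + 1 = 2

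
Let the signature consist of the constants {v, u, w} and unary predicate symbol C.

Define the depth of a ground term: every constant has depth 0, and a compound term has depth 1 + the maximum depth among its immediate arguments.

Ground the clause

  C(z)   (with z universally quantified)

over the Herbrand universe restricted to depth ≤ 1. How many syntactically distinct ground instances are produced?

3

Ground terms of depth ≤ 1:
  With no function symbols every ground term is a constant, so there are exactly 3 ground terms at every depth bound.
  N_0 = 3
  N_1 = 3
  Explicitly: v, u, w.
So there are 3 ground terms available for substitution.
There is 1 variable to instantiate (z),  occurring in at least one literal, so different choices give different ground instances.
Number of ground instances = 3.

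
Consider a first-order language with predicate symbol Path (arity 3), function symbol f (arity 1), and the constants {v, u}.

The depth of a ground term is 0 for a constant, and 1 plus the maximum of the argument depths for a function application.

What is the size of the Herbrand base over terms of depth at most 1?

First count ground terms of depth ≤ 1.
Let N_k count ground terms of depth at most k. Each non-constant term of depth ≤ k is some function symbol applied to depth-≤(k−1) arguments, giving N_k = 2 + N_{k-1}.
N_0 = 2
N_1 = 2 + 2 = 4
Explicitly: v, u, f(v), f(u).
So |H| = 4.
Each predicate of arity r yields |H|^r ground atoms (one per choice of an r-tuple from H):
  Path: 4^3 = 64
Total ground atoms: 64.

64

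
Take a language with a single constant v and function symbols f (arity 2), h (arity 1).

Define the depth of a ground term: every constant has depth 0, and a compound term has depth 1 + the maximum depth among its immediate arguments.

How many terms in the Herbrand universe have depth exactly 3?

If N_k denotes the number of depth-≤k ground terms, the 1 constant gives N_0 = 1, and each function symbol of arity r contributes N_{k-1}^r new terms at level k: N_k = 1 + N_{k-1}^2 + N_{k-1}.
N_0 = 1
N_1 = 1 + 1^2 + 1 = 3
N_2 = 1 + 3^2 + 3 = 13
N_3 = 1 + 13^2 + 13 = 183
Terms of depth exactly 3: N_3 − N_2 = 183 − 13 = 170.

170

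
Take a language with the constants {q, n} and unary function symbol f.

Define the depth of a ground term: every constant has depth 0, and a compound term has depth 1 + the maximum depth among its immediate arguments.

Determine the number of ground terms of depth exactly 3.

If N_k denotes the number of depth-≤k ground terms, the 2 constants give N_0 = 2, and each function symbol of arity r contributes N_{k-1}^r new terms at level k: N_k = 2 + N_{k-1}.
N_0 = 2
N_1 = 2 + 2 = 4
N_2 = 2 + 4 = 6
N_3 = 2 + 6 = 8
Terms of depth exactly 3: N_3 − N_2 = 8 − 6 = 2.

2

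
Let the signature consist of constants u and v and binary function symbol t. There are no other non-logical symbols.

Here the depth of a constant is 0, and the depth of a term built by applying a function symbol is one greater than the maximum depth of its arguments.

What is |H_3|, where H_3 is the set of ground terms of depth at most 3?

Let N_k = |{terms of depth ≤ k}|. Then N_0 = 2 and N_k = 2 + N_{k-1}^2 for k ≥ 1 (one summand per function symbol, arity giving the exponent).
N_0 = 2
N_1 = 2 + 2^2 = 6
N_2 = 2 + 6^2 = 38
N_3 = 2 + 38^2 = 1446

1446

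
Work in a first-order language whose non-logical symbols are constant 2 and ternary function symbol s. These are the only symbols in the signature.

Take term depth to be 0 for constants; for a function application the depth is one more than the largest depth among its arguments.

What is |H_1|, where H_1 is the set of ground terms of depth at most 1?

Write N_k for the number of ground terms of depth ≤ k. A term of depth ≤ k is either a constant or a function symbol applied to arguments of depth ≤ k−1, so N_k = 1 + N_{k-1}^3.
N_0 = 1
N_1 = 1 + 1^3 = 2
Explicitly: 2, s(2, 2, 2).

2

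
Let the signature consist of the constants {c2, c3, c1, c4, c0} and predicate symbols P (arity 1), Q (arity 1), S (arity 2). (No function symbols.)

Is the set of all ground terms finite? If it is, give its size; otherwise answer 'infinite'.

There are no function symbols, so every ground term is one of the 5 constants.
The Herbrand universe is {c2, c3, c1, c4, c0}, which is finite with 5 elements.

5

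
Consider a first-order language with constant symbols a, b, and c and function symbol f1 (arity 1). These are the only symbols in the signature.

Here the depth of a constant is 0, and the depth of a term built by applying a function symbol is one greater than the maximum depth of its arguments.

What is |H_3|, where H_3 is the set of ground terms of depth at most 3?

Let N_k = |{terms of depth ≤ k}|. Then N_0 = 3 and N_k = 3 + N_{k-1} for k ≥ 1 (one summand per function symbol, arity giving the exponent).
N_0 = 3
N_1 = 3 + 3 = 6
N_2 = 3 + 6 = 9
N_3 = 3 + 9 = 12
Explicitly: a, b, c, f1(a), f1(b), f1(c), f1(f1(a)), f1(f1(b)), f1(f1(c)), f1(f1(f1(a))), f1(f1(f1(b))), f1(f1(f1(c))).

12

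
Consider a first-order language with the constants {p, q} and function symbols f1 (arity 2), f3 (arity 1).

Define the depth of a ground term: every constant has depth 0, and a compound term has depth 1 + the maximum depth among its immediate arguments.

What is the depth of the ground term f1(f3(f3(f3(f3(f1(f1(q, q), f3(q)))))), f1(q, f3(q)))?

depth(f1(q, q)) = 1 + max(0, 0) = 1
depth(f3(q)) = 1 + depth(q) = 1 + 0 = 1
depth(f1(f1(q, q), f3(q))) = 1 + max(1, 1) = 2
depth(f3(f1(f1(q, q), f3(q)))) = 1 + depth(f1(f1(q, q), f3(q))) = 1 + 2 = 3
depth(f3(f3(f1(f1(q, q), f3(q))))) = 1 + depth(f3(f1(f1(q, q), f3(q)))) = 1 + 3 = 4
depth(f3(f3(f3(f1(f1(q, q), f3(q)))))) = 1 + depth(f3(f3(f1(f1(q, q), f3(q))))) = 1 + 4 = 5
depth(f3(f3(f3(f3(f1(f1(q, q), f3(q))))))) = 1 + depth(f3(f3(f3(f1(f1(q, q), f3(q)))))) = 1 + 5 = 6
depth(f1(q, f3(q))) = 1 + max(0, 1) = 2
depth(f1(f3(f3(f3(f3(f1(f1(q, q), f3(q)))))), f1(q, f3(q)))) = 1 + max(6, 2) = 7

7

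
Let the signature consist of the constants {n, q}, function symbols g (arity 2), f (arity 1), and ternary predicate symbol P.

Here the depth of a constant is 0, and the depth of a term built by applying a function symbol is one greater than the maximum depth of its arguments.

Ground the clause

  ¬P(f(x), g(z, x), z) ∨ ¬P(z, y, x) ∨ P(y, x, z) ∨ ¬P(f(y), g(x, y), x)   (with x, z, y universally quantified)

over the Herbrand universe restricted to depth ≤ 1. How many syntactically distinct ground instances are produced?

512

Ground terms of depth ≤ 1:
  Let N_k = |{terms of depth ≤ k}|. Then N_0 = 2 and N_k = 2 + N_{k-1}^2 + N_{k-1} for k ≥ 1 (one summand per function symbol, arity giving the exponent).
  N_0 = 2
  N_1 = 2 + 2^2 + 2 = 8
So there are 8 ground terms available for substitution.
Each of x, z, y ranges independently over the available ground terms, and distinct assignments produce distinct instances.
Number of ground instances = 8^3 = 512.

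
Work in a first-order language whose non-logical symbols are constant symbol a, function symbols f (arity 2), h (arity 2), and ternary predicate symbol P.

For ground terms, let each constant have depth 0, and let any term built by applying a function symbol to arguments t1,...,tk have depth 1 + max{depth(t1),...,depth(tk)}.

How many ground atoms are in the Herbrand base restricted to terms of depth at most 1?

First count ground terms of depth ≤ 1.
Write N_k for the number of ground terms of depth ≤ k. A term of depth ≤ k is either a constant or a function symbol applied to arguments of depth ≤ k−1, so N_k = 1 + N_{k-1}^2 + N_{k-1}^2.
N_0 = 1
N_1 = 1 + 1^2 + 1^2 = 3
So |H| = 3.
Each predicate of arity r yields |H|^r ground atoms (one per choice of an r-tuple from H):
  P: 3^3 = 27
Total ground atoms: 27.

27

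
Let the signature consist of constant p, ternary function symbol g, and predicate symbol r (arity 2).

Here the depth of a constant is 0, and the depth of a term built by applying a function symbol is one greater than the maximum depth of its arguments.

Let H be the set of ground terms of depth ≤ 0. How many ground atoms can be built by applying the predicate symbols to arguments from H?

1

First count ground terms of depth ≤ 0.
Write N_k for the number of ground terms of depth ≤ k. A term of depth ≤ k is either a constant or a function symbol applied to arguments of depth ≤ k−1, so N_k = 1 + N_{k-1}^3.
N_0 = 1
Explicitly: p.
So |H| = 1.
A ground atom is a predicate applied to a tuple of terms from H, so the count is the sum over predicates of |H|^arity:
  r: 1^2 = 1
Total ground atoms: 1.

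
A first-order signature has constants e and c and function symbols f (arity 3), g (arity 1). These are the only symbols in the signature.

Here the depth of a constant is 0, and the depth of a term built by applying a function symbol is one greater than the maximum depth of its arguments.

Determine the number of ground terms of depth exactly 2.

Let N_k count ground terms of depth at most k. Each non-constant term of depth ≤ k is some function symbol applied to depth-≤(k−1) arguments, giving N_k = 2 + N_{k-1}^3 + N_{k-1}.
N_0 = 2
N_1 = 2 + 2^3 + 2 = 12
N_2 = 2 + 12^3 + 12 = 1742
Terms of depth exactly 2: N_2 − N_1 = 1742 − 12 = 1730.

1730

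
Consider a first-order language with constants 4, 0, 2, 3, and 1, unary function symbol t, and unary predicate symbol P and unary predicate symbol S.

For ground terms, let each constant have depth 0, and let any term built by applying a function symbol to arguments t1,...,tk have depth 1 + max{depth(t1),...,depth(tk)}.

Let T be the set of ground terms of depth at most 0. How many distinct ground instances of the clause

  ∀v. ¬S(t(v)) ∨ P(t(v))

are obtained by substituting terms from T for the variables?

Ground terms of depth ≤ 0:
  Let N_k = |{terms of depth ≤ k}|. Then N_0 = 5 and N_k = 5 + N_{k-1} for k ≥ 1 (one summand per function symbol, arity giving the exponent).
  N_0 = 5
  Explicitly: 4, 0, 2, 3, 1.
So there are 5 ground terms available for substitution.
There is 1 variable to instantiate (v),  occurring in at least one literal, so different choices give different ground instances.
Number of ground instances = 5.

5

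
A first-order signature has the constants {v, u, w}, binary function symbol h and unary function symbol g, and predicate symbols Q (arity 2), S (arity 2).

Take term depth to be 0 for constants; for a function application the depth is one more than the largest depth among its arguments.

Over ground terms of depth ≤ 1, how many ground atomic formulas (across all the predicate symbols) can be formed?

450

First count ground terms of depth ≤ 1.
If N_k denotes the number of depth-≤k ground terms, the 3 constants give N_0 = 3, and each function symbol of arity r contributes N_{k-1}^r new terms at level k: N_k = 3 + N_{k-1}^2 + N_{k-1}.
N_0 = 3
N_1 = 3 + 3^2 + 3 = 15
So |H| = 15.
Ground atoms are formed by filling each argument slot of a predicate with a term from H, so an r-ary predicate gives |H|^r atoms:
  Q: 15^2 = 225;  S: 15^2 = 225
Total ground atoms: 225 + 225 = 450.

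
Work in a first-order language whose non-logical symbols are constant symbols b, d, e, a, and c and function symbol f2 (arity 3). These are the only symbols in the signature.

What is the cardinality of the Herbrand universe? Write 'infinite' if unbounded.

The signature has at least one function symbol (f2, arity 3) and at least one constant (b).
Iterating f2 gives infinitely many distinct ground terms: b, f2(b, b, b), f2(f2(b, b, b), f2(b, b, b), f2(b, b, b)), ...
So the Herbrand universe is infinite.

infinite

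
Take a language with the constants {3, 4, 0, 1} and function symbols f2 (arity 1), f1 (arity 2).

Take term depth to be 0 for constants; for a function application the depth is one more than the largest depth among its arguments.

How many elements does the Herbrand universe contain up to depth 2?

604

If N_k denotes the number of depth-≤k ground terms, the 4 constants give N_0 = 4, and each function symbol of arity r contributes N_{k-1}^r new terms at level k: N_k = 4 + N_{k-1} + N_{k-1}^2.
N_0 = 4
N_1 = 4 + 4 + 4^2 = 24
N_2 = 4 + 24 + 24^2 = 604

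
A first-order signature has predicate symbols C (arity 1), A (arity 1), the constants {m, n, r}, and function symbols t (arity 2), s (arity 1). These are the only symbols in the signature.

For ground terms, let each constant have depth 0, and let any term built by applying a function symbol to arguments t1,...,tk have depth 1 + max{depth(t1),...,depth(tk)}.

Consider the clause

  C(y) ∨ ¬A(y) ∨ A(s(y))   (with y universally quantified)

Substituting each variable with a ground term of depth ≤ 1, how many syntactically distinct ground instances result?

15

Ground terms of depth ≤ 1:
  Write N_k for the number of ground terms of depth ≤ k. A term of depth ≤ k is either a constant or a function symbol applied to arguments of depth ≤ k−1, so N_k = 3 + N_{k-1}^2 + N_{k-1}.
  N_0 = 3
  N_1 = 3 + 3^2 + 3 = 15
So there are 15 ground terms available for substitution.
There is 1 variable to instantiate (y),  occurring in at least one literal, so different choices give different ground instances.
Number of ground instances = 15.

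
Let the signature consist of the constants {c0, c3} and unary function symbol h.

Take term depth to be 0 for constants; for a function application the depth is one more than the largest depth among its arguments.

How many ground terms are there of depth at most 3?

8

Write N_k for the number of ground terms of depth ≤ k. A term of depth ≤ k is either a constant or a function symbol applied to arguments of depth ≤ k−1, so N_k = 2 + N_{k-1}.
N_0 = 2
N_1 = 2 + 2 = 4
N_2 = 2 + 4 = 6
N_3 = 2 + 6 = 8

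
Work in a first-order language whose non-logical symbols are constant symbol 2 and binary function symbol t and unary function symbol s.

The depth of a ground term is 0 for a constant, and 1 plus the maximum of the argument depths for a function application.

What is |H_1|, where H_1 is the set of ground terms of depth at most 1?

Write N_k for the number of ground terms of depth ≤ k. A term of depth ≤ k is either a constant or a function symbol applied to arguments of depth ≤ k−1, so N_k = 1 + N_{k-1}^2 + N_{k-1}.
N_0 = 1
N_1 = 1 + 1^2 + 1 = 3
Explicitly: 2, t(2, 2), s(2).

3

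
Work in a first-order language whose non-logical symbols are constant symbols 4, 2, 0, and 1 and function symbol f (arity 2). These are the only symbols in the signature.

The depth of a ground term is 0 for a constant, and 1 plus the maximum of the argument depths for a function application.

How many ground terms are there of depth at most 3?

Let N_k count ground terms of depth at most k. Each non-constant term of depth ≤ k is some function symbol applied to depth-≤(k−1) arguments, giving N_k = 4 + N_{k-1}^2.
N_0 = 4
N_1 = 4 + 4^2 = 20
N_2 = 4 + 20^2 = 404
N_3 = 4 + 404^2 = 163220

163220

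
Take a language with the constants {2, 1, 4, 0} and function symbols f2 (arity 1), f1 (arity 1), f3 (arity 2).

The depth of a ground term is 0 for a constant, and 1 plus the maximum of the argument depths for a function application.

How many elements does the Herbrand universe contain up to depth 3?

714028

Write N_k for the number of ground terms of depth ≤ k. A term of depth ≤ k is either a constant or a function symbol applied to arguments of depth ≤ k−1, so N_k = 4 + N_{k-1} + N_{k-1} + N_{k-1}^2.
N_0 = 4
N_1 = 4 + 4 + 4 + 4^2 = 28
N_2 = 4 + 28 + 28 + 28^2 = 844
N_3 = 4 + 844 + 844 + 844^2 = 714028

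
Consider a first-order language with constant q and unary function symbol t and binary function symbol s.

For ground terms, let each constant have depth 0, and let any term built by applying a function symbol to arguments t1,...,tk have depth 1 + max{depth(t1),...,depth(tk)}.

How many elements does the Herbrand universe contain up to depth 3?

183

If N_k denotes the number of depth-≤k ground terms, the 1 constant gives N_0 = 1, and each function symbol of arity r contributes N_{k-1}^r new terms at level k: N_k = 1 + N_{k-1} + N_{k-1}^2.
N_0 = 1
N_1 = 1 + 1 + 1^2 = 3
N_2 = 1 + 3 + 3^2 = 13
N_3 = 1 + 13 + 13^2 = 183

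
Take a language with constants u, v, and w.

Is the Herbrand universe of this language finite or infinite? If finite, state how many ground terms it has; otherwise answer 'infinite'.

There are no function symbols, so every ground term is one of the 3 constants.
The Herbrand universe is {u, v, w}, which is finite with 3 elements.

3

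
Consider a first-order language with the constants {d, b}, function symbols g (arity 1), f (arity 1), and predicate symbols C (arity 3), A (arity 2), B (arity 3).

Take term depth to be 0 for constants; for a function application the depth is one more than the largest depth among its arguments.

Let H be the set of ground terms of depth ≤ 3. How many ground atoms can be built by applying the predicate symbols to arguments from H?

First count ground terms of depth ≤ 3.
Write N_k for the number of ground terms of depth ≤ k. A term of depth ≤ k is either a constant or a function symbol applied to arguments of depth ≤ k−1, so N_k = 2 + N_{k-1} + N_{k-1}.
N_0 = 2
N_1 = 2 + 2 + 2 = 6
N_2 = 2 + 6 + 6 = 14
N_3 = 2 + 14 + 14 = 30
So |H| = 30.
Ground atoms are formed by filling each argument slot of a predicate with a term from H, so an r-ary predicate gives |H|^r atoms:
  C: 30^3 = 27000;  A: 30^2 = 900;  B: 30^3 = 27000
Total ground atoms: 27000 + 900 + 27000 = 54900.

54900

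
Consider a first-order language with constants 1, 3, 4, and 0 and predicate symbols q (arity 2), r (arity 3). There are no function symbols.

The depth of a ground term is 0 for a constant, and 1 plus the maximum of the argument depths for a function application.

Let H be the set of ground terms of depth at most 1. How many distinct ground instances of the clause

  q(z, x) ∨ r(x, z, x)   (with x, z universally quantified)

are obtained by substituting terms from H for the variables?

Ground terms of depth ≤ 1:
  With no function symbols every ground term is a constant, so there are exactly 4 ground terms at every depth bound.
  N_0 = 4
  N_1 = 4
So there are 4 ground terms available for substitution.
There are 2 variables to instantiate (x, z), each occurring in at least one literal, so different choices give different ground instances.
Number of ground instances = 4^2 = 16.

16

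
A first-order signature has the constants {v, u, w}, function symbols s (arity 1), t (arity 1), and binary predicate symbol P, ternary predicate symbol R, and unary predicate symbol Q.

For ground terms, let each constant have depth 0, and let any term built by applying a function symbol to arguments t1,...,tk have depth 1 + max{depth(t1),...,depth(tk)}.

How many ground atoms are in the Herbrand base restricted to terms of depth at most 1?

First count ground terms of depth ≤ 1.
If N_k denotes the number of depth-≤k ground terms, the 3 constants give N_0 = 3, and each function symbol of arity r contributes N_{k-1}^r new terms at level k: N_k = 3 + N_{k-1} + N_{k-1}.
N_0 = 3
N_1 = 3 + 3 + 3 = 9
So |H| = 9.
For each predicate symbol, the number of ground atoms is |H| raised to its arity; summing:
  P: 9^2 = 81;  R: 9^3 = 729;  Q: 9
Total ground atoms: 81 + 729 + 9 = 819.

819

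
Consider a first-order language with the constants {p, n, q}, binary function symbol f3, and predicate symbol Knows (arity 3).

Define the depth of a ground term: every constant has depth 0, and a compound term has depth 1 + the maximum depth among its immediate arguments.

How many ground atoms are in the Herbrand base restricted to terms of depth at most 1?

First count ground terms of depth ≤ 1.
Let N_k count ground terms of depth at most k. Each non-constant term of depth ≤ k is some function symbol applied to depth-≤(k−1) arguments, giving N_k = 3 + N_{k-1}^2.
N_0 = 3
N_1 = 3 + 3^2 = 12
Explicitly: p, n, q, f3(p, p), f3(p, n), f3(p, q), f3(n, p), f3(n, n), f3(n, q), f3(q, p), f3(q, n), f3(q, q).
So |H| = 12.
A ground atom is a predicate applied to a tuple of terms from H, so the count is the sum over predicates of |H|^arity:
  Knows: 12^3 = 1728
Total ground atoms: 1728.

1728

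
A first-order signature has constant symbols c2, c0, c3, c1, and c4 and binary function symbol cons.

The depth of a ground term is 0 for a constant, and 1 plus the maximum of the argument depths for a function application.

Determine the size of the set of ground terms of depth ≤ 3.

819030

Count level by level. With function symbols cons/2, the terms of depth ≤ k are the 5 constants together with each function applied to depth-≤(k−1) tuples, so N_k = 5 + N_{k-1}^2.
N_0 = 5
N_1 = 5 + 5^2 = 30
N_2 = 5 + 30^2 = 905
N_3 = 5 + 905^2 = 819030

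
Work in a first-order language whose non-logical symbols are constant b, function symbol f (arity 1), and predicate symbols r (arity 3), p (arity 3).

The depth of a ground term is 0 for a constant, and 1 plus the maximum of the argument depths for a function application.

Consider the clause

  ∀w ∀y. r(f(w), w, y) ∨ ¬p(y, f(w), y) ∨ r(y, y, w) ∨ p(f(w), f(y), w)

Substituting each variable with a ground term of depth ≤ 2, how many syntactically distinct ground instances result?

9

Ground terms of depth ≤ 2:
  Let N_k count ground terms of depth at most k. Each non-constant term of depth ≤ k is some function symbol applied to depth-≤(k−1) arguments, giving N_k = 1 + N_{k-1}.
  N_0 = 1
  N_1 = 1 + 1 = 2
  N_2 = 1 + 2 = 3
  Explicitly: b, f(b), f(f(b)).
So there are 3 ground terms available for substitution.
The clause has 2 distinct variables (w, y), each appearing in the body. In the free term algebra distinct substitutions yield syntactically distinct ground instances.
Number of ground instances = 3^2 = 9.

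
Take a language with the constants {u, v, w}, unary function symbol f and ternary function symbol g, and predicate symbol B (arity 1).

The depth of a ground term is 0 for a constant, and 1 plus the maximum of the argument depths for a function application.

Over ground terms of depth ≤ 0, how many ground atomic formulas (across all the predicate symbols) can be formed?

First count ground terms of depth ≤ 0.
Count level by level. With function symbols f/1, g/3, the terms of depth ≤ k are the 3 constants together with each function applied to depth-≤(k−1) tuples, so N_k = 3 + N_{k-1} + N_{k-1}^3.
N_0 = 3
Explicitly: u, v, w.
So |H| = 3.
Ground atoms are formed by filling each argument slot of a predicate with a term from H, so an r-ary predicate gives |H|^r atoms:
  B: 3
Total ground atoms: 3.

3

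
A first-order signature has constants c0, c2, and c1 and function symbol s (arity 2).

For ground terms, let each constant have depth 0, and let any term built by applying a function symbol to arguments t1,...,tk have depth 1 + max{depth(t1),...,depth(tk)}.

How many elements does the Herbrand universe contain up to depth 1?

12

Let N_k = |{terms of depth ≤ k}|. Then N_0 = 3 and N_k = 3 + N_{k-1}^2 for k ≥ 1 (one summand per function symbol, arity giving the exponent).
N_0 = 3
N_1 = 3 + 3^2 = 12
Explicitly: c0, c2, c1, s(c0, c0), s(c0, c2), s(c0, c1), s(c2, c0), s(c2, c2), s(c2, c1), s(c1, c0), s(c1, c2), s(c1, c1).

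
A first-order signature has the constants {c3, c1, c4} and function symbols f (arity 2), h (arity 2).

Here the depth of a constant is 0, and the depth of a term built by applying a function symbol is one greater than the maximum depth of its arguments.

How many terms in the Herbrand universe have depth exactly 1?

18

Write N_k for the number of ground terms of depth ≤ k. A term of depth ≤ k is either a constant or a function symbol applied to arguments of depth ≤ k−1, so N_k = 3 + N_{k-1}^2 + N_{k-1}^2.
N_0 = 3
N_1 = 3 + 3^2 + 3^2 = 21
Terms of depth exactly 1: N_1 − N_0 = 21 − 3 = 18.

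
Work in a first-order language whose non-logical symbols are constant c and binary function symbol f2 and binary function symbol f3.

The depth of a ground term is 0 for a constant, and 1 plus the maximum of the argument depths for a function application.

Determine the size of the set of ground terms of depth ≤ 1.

3

Count level by level. With function symbols f2/2, f3/2, the terms of depth ≤ k are the 1 constant together with each function applied to depth-≤(k−1) tuples, so N_k = 1 + N_{k-1}^2 + N_{k-1}^2.
N_0 = 1
N_1 = 1 + 1^2 + 1^2 = 3
Explicitly: c, f2(c, c), f3(c, c).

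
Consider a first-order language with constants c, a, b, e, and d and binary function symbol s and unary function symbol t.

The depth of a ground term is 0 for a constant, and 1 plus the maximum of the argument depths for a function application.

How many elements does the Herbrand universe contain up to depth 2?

1265

Count level by level. With function symbols s/2, t/1, the terms of depth ≤ k are the 5 constants together with each function applied to depth-≤(k−1) tuples, so N_k = 5 + N_{k-1}^2 + N_{k-1}.
N_0 = 5
N_1 = 5 + 5^2 + 5 = 35
N_2 = 5 + 35^2 + 35 = 1265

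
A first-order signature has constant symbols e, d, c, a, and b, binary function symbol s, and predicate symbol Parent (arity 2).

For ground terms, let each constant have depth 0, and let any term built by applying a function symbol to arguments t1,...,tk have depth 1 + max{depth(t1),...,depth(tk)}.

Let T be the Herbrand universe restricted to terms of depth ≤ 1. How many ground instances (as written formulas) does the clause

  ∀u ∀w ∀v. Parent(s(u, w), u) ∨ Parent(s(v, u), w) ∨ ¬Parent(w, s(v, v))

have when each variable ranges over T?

27000

Ground terms of depth ≤ 1:
  Let N_k count ground terms of depth at most k. Each non-constant term of depth ≤ k is some function symbol applied to depth-≤(k−1) arguments, giving N_k = 5 + N_{k-1}^2.
  N_0 = 5
  N_1 = 5 + 5^2 = 30
So there are 30 ground terms available for substitution.
The clause has 3 distinct variables (u, w, v), each appearing in the body. In the free term algebra distinct substitutions yield syntactically distinct ground instances.
Number of ground instances = 30^3 = 27000.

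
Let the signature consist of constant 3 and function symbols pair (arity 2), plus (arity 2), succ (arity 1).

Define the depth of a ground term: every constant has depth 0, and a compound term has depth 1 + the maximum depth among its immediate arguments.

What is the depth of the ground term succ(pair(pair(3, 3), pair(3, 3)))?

3

depth(pair(3, 3)) = 1 + max(0, 0) = 1
depth(pair(pair(3, 3), pair(3, 3))) = 1 + max(1, 1) = 2
depth(succ(pair(pair(3, 3), pair(3, 3)))) = 1 + depth(pair(pair(3, 3), pair(3, 3))) = 1 + 2 = 3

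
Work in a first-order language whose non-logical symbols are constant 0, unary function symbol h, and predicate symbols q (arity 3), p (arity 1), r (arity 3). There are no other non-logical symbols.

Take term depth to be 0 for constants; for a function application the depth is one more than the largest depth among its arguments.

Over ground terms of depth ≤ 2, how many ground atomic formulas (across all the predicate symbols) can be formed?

First count ground terms of depth ≤ 2.
Count level by level. With function symbols h/1, the terms of depth ≤ k are the 1 constant together with each function applied to depth-≤(k−1) tuples, so N_k = 1 + N_{k-1}.
N_0 = 1
N_1 = 1 + 1 = 2
N_2 = 1 + 2 = 3
So |H| = 3.
Ground atoms are formed by filling each argument slot of a predicate with a term from H, so an r-ary predicate gives |H|^r atoms:
  q: 3^3 = 27;  p: 3;  r: 3^3 = 27
Total ground atoms: 27 + 3 + 27 = 57.

57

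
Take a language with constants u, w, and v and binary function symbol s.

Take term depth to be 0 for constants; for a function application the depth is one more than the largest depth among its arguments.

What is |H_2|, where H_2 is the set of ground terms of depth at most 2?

147

Count level by level. With function symbols s/2, the terms of depth ≤ k are the 3 constants together with each function applied to depth-≤(k−1) tuples, so N_k = 3 + N_{k-1}^2.
N_0 = 3
N_1 = 3 + 3^2 = 12
N_2 = 3 + 12^2 = 147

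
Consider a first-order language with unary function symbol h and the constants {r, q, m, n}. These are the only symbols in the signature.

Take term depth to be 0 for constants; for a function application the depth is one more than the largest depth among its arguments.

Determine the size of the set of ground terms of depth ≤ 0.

4

Let N_k count ground terms of depth at most k. Each non-constant term of depth ≤ k is some function symbol applied to depth-≤(k−1) arguments, giving N_k = 4 + N_{k-1}.
N_0 = 4
Explicitly: r, q, m, n.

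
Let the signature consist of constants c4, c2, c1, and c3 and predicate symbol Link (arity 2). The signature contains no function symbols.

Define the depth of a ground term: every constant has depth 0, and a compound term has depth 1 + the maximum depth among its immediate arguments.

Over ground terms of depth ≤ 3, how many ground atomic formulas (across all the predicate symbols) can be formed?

16

First count ground terms of depth ≤ 3.
With no function symbols every ground term is a constant, so there are exactly 4 ground terms at every depth bound.
N_0 = 4
N_1 = 4
N_2 = 4
N_3 = 4
Explicitly: c4, c2, c1, c3.
So |H| = 4.
Ground atoms are formed by filling each argument slot of a predicate with a term from H, so an r-ary predicate gives |H|^r atoms:
  Link: 4^2 = 16
Total ground atoms: 16.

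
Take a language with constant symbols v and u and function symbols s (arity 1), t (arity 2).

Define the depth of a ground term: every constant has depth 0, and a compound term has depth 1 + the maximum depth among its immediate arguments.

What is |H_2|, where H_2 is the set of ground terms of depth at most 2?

Write N_k for the number of ground terms of depth ≤ k. A term of depth ≤ k is either a constant or a function symbol applied to arguments of depth ≤ k−1, so N_k = 2 + N_{k-1} + N_{k-1}^2.
N_0 = 2
N_1 = 2 + 2 + 2^2 = 8
N_2 = 2 + 8 + 8^2 = 74

74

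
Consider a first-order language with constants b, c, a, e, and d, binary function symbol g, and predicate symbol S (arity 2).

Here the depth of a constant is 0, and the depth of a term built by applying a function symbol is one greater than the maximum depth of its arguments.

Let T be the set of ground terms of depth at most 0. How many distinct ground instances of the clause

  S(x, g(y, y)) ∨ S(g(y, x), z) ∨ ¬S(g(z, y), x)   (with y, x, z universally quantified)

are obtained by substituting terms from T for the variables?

Ground terms of depth ≤ 0:
  Count level by level. With function symbols g/2, the terms of depth ≤ k are the 5 constants together with each function applied to depth-≤(k−1) tuples, so N_k = 5 + N_{k-1}^2.
  N_0 = 5
  Explicitly: b, c, a, e, d.
So there are 5 ground terms available for substitution.
There are 3 variables to instantiate (y, x, z), each occurring in at least one literal, so different choices give different ground instances.
Number of ground instances = 5^3 = 125.

125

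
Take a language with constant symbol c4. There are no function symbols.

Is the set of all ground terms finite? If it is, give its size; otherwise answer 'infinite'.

1

There are no function symbols, so the only ground term is the single constant.
The Herbrand universe is {c4}, finite with 1 element.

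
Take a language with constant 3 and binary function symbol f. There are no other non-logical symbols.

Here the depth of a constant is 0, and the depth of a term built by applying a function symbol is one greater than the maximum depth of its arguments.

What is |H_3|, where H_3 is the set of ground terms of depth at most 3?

Write N_k for the number of ground terms of depth ≤ k. A term of depth ≤ k is either a constant or a function symbol applied to arguments of depth ≤ k−1, so N_k = 1 + N_{k-1}^2.
N_0 = 1
N_1 = 1 + 1^2 = 2
N_2 = 1 + 2^2 = 5
N_3 = 1 + 5^2 = 26

26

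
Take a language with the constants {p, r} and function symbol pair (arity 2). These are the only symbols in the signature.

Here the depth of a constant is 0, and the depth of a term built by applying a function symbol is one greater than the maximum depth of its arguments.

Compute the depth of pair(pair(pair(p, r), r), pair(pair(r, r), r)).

3

depth(pair(p, r)) = 1 + max(0, 0) = 1
depth(pair(pair(p, r), r)) = 1 + max(1, 0) = 2
depth(pair(r, r)) = 1 + max(0, 0) = 1
depth(pair(pair(r, r), r)) = 1 + max(1, 0) = 2
depth(pair(pair(pair(p, r), r), pair(pair(r, r), r))) = 1 + max(2, 2) = 3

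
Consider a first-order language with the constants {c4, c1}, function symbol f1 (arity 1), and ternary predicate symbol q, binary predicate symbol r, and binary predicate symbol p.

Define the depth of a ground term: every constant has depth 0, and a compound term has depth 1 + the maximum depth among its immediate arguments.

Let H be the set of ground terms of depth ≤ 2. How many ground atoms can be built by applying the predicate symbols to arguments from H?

288

First count ground terms of depth ≤ 2.
Write N_k for the number of ground terms of depth ≤ k. A term of depth ≤ k is either a constant or a function symbol applied to arguments of depth ≤ k−1, so N_k = 2 + N_{k-1}.
N_0 = 2
N_1 = 2 + 2 = 4
N_2 = 2 + 4 = 6
Explicitly: c4, c1, f1(c4), f1(c1), f1(f1(c4)), f1(f1(c1)).
So |H| = 6.
Ground atoms are formed by filling each argument slot of a predicate with a term from H, so an r-ary predicate gives |H|^r atoms:
  q: 6^3 = 216;  r: 6^2 = 36;  p: 6^2 = 36
Total ground atoms: 216 + 36 + 36 = 288.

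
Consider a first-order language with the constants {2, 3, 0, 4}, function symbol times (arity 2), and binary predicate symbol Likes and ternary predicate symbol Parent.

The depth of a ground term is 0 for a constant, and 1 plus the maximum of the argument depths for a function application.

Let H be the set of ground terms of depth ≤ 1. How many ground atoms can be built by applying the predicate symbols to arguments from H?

8400

First count ground terms of depth ≤ 1.
Let N_k count ground terms of depth at most k. Each non-constant term of depth ≤ k is some function symbol applied to depth-≤(k−1) arguments, giving N_k = 4 + N_{k-1}^2.
N_0 = 4
N_1 = 4 + 4^2 = 20
So |H| = 20.
Ground atoms are formed by filling each argument slot of a predicate with a term from H, so an r-ary predicate gives |H|^r atoms:
  Likes: 20^2 = 400;  Parent: 20^3 = 8000
Total ground atoms: 400 + 8000 = 8400.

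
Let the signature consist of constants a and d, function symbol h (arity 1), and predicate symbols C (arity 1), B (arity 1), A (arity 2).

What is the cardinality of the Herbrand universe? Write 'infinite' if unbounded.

infinite

The signature has at least one function symbol (h, arity 1) and at least one constant (a).
Iterating h gives infinitely many distinct ground terms: a, h(a), h(h(a)), ...
So the Herbrand universe is infinite.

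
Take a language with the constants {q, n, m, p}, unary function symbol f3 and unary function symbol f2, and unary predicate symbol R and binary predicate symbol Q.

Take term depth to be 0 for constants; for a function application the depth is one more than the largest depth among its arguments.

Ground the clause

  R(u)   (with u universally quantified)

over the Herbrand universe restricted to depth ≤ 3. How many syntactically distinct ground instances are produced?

Ground terms of depth ≤ 3:
  Let N_k count ground terms of depth at most k. Each non-constant term of depth ≤ k is some function symbol applied to depth-≤(k−1) arguments, giving N_k = 4 + N_{k-1} + N_{k-1}.
  N_0 = 4
  N_1 = 4 + 4 + 4 = 12
  N_2 = 4 + 12 + 12 = 28
  N_3 = 4 + 28 + 28 = 60
So there are 60 ground terms available for substitution.
The clause has 1 distinct variable (u), which appears in the body. In the free term algebra distinct substitutions yield syntactically distinct ground instances.
Number of ground instances = 60.

60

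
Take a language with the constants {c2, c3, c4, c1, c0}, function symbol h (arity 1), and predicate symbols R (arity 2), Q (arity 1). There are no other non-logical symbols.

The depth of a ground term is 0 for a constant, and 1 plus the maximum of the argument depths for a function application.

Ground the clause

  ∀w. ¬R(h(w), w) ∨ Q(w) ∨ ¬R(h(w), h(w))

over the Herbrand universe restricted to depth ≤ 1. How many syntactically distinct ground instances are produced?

10

Ground terms of depth ≤ 1:
  If N_k denotes the number of depth-≤k ground terms, the 5 constants give N_0 = 5, and each function symbol of arity r contributes N_{k-1}^r new terms at level k: N_k = 5 + N_{k-1}.
  N_0 = 5
  N_1 = 5 + 5 = 10
So there are 10 ground terms available for substitution.
There is 1 variable to instantiate (w),  occurring in at least one literal, so different choices give different ground instances.
Number of ground instances = 10.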